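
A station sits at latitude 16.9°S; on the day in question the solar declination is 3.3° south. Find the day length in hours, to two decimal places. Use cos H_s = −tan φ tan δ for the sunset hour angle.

12.13 hours

cos H_s = −tan(-16.9°) · tan(-3.3°) = -0.0175, so H_s = arccos(-0.0175) = 91.00°.
Day length = 2 H_s / 15° h⁻¹ = 182.00° / 15 = 12.133 h.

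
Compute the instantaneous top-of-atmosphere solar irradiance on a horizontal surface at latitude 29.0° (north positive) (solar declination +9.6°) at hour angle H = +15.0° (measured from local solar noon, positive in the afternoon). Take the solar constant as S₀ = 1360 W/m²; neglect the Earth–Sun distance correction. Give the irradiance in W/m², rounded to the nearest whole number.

cos θ_z = sin φ sin δ + cos φ cos δ cos H = (0.4848)(0.1668) + (0.8746)(0.9860)(0.9659) = 0.9138.
Top-of-atmosphere irradiance = S₀ cos θ_z = 1360 × 0.9138 = 1242.77 W/m².

1243 W/m²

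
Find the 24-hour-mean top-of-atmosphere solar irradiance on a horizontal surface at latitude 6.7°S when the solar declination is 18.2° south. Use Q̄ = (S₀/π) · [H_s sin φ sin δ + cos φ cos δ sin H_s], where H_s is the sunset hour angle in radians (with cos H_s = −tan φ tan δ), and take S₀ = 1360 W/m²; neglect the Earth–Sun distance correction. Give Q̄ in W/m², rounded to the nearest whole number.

The sunset hour angle satisfies cos H_s = −tan φ tan δ = -0.0386, giving H_s = 92.21°. In radians, H_s = 1.6094.
H_s sin φ sin δ = 1.6094 × -0.1167 × -0.3123 = 0.0587.
cos φ cos δ sin H_s = 0.9932 × 0.9500 × 0.9993 = 0.9429.
Q̄ = (1360/π) × (0.0587 + 0.9429) = 432.90 × 1.0016 = 433.59 W/m².

434 W/m²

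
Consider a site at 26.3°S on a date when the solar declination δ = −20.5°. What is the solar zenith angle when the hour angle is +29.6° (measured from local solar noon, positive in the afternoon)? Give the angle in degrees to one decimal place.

27.7°

cos θ_z = sin φ sin δ + cos φ cos δ cos H = (-0.4431)(-0.3502) + (0.8965)(0.9367)(0.8695) = 0.8853.
θ_z = arccos(0.8853) = 27.71°.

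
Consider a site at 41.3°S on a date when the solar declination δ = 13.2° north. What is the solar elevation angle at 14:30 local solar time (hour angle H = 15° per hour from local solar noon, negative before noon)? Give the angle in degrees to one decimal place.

Hour angle H = 15° × (14.5 − 12) = 37.50°.
cos θ_z = sin(-41.3°) sin(13.2°) + cos(-41.3°) cos(13.2°) cos(37.50°) = -0.1507 + 0.5803 = 0.4296.
θ_z = arccos(0.4296) = 64.56°, so the elevation is 90° − 64.56° = 25.44°.

25.4°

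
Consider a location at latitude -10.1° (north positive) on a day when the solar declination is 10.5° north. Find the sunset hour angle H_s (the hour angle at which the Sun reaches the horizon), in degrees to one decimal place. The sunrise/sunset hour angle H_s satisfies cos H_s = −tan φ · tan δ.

The sunset hour angle satisfies cos H_s = −tan φ tan δ = 0.0330, giving H_s = 88.11°.

88.1°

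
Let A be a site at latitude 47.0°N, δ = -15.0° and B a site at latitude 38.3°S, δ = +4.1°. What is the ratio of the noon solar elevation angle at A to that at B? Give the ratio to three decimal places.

0.588

A: 90° − |47.0 − (-15.0)| = 28.00°.
B: 90° − |-38.3 − (4.1)| = 47.60°.
Ratio A/B = 28.0000 / 47.6000 = 0.5882.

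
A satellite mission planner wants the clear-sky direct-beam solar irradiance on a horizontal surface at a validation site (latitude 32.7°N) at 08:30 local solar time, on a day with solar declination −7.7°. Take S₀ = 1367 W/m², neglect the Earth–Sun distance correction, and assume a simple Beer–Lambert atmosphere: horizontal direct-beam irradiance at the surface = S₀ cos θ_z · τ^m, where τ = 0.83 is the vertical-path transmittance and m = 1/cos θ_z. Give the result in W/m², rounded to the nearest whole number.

388 W/m²

Hour angle H = 15° × (8.5 − 12) = -52.50°.
cos θ_z = sin(32.7°) sin(-7.7°) + cos(32.7°) cos(-7.7°) cos(-52.50°) = -0.0724 + 0.5077 = 0.4353.
Air mass m = 1/cos θ_z = 1/0.4353 = 2.297; τ^m = 0.83^2.297 = 0.6518.
Surface direct beam = 1367 × 0.4353 × 0.6518 = 387.86 W/m².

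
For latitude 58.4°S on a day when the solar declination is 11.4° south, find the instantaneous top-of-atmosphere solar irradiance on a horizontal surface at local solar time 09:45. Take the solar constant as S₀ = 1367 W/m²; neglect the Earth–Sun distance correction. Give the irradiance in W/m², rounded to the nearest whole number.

814 W/m²

Hour angle H = 15° × (9.75 − 12) = -33.75°.
With φ = -58.4°, δ = -11.4°, H = -33.75°: sin φ sin δ = 0.1684, cos φ cos δ cos H = 0.4271, so cos θ_z = 0.5955.
Top-of-atmosphere irradiance = S₀ cos θ_z = 1367 × 0.5955 = 814.05 W/m².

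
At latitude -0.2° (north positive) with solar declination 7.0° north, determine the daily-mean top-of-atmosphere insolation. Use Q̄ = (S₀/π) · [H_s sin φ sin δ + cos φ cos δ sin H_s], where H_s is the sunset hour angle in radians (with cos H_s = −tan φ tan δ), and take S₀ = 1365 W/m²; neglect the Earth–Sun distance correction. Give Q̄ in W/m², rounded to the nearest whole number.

431 W/m²

cos H_s = −tan(-0.2°) · tan(7.0°) = 0.0004, so H_s = arccos(0.0004) = 89.98°. In radians, H_s = 1.5704.
H_s sin φ sin δ = 1.5704 × -0.0035 × 0.1219 = -0.0007.
cos φ cos δ sin H_s = 1.0000 × 0.9925 × 1.0000 = 0.9925.
Q̄ = (1365/π) × (-0.0007 + 0.9925) = 434.49 × 0.9918 = 430.93 W/m².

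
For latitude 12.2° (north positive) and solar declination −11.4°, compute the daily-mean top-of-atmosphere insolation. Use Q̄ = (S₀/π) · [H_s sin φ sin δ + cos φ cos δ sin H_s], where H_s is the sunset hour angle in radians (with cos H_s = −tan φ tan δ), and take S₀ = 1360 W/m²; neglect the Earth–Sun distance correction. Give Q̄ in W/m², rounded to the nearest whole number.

387 W/m²

−tan φ tan δ = −(0.2162)(-0.2016) = 0.0436; H_s = arccos(0.0436) = 87.50°. In radians, H_s = 1.5272.
H_s sin φ sin δ = 1.5272 × 0.2113 × -0.1977 = -0.0638.
cos φ cos δ sin H_s = 0.9774 × 0.9803 × 0.9990 = 0.9572.
Q̄ = (1360/π) × (-0.0638 + 0.9572) = 432.90 × 0.8934 = 386.75 W/m².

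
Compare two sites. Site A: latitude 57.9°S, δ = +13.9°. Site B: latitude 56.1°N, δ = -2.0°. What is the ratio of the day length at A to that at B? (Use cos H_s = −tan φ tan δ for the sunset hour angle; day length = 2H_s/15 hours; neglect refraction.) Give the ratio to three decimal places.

A: H_s = arccos(−tan -57.9° · tan 13.9°) = 66.76°, so 2H_s/15 = 8.9013 h.
B: H_s = arccos(−tan 56.1° · tan -2.0°) = 87.02°, so 2H_s/15 = 11.6027 h.
Ratio A/B = 8.9013 / 11.6027 = 0.7672.

0.767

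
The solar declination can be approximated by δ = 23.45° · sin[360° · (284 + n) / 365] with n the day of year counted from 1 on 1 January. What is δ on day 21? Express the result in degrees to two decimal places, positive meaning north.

-20.14°

360 × (284 + 21) / 365 = 300.822°; sin(300.822°) = -0.8588.
δ = 23.45 × -0.8588 = -20.139° ≈ -20.14°.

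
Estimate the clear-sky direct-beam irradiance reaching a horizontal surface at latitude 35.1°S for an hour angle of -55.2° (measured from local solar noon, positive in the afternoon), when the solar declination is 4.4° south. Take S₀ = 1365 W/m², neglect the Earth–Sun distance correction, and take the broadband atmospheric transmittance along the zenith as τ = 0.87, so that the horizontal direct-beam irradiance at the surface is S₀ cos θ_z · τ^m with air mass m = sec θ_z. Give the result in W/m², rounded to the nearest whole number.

cos θ_z = sin φ sin δ + cos φ cos δ cos H = (-0.5750)(-0.0767) + (0.8181)(0.9971)(0.5707) = 0.5096.
Air mass m = 1/cos θ_z = 1/0.5096 = 1.962; τ^m = 0.87^1.962 = 0.7609.
Surface direct beam = 1365 × 0.5096 × 0.7609 = 529.29 W/m².

529 W/m²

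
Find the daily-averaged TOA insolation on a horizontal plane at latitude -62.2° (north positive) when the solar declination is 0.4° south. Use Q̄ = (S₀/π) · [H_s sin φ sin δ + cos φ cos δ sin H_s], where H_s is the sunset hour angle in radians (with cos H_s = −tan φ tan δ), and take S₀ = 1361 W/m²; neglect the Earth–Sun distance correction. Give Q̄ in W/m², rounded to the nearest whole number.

−tan φ tan δ = −(-1.8967)(-0.0070) = -0.0133; H_s = arccos(-0.0133) = 90.76°. In radians, H_s = 1.5841.
H_s sin φ sin δ = 1.5841 × -0.8846 × -0.0070 = 0.0098.
cos φ cos δ sin H_s = 0.4664 × 1.0000 × 0.9999 = 0.4664.
Q̄ = (1361/π) × (0.0098 + 0.4664) = 433.22 × 0.4762 = 206.30 W/m².

206 W/m²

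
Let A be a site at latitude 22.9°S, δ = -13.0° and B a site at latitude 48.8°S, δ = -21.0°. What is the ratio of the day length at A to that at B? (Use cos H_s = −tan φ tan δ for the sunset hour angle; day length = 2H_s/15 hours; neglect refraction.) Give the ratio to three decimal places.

A: H_s = arccos(−tan -22.9° · tan -13.0°) = 95.60°, so 2H_s/15 = 12.7467 h.
B: H_s = arccos(−tan -48.8° · tan -21.0°) = 116.01°, so 2H_s/15 = 15.4680 h.
Ratio A/B = 12.7467 / 15.4680 = 0.8241.

0.824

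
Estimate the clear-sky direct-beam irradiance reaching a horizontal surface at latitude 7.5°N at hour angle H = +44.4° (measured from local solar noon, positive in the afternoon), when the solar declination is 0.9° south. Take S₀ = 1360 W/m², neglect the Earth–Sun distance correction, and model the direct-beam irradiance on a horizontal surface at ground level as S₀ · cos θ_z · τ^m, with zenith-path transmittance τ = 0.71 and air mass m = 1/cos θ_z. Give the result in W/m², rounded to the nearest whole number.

With φ = 7.5°, δ = -0.9°, H = 44.40°: sin φ sin δ = -0.0021, cos φ cos δ cos H = 0.7083, so cos θ_z = 0.7062.
Air mass m = 1/cos θ_z = 1/0.7062 = 1.416; τ^m = 0.71^1.416 = 0.6157.
Surface direct beam = 1360 × 0.7062 × 0.6157 = 591.34 W/m².

591 W/m²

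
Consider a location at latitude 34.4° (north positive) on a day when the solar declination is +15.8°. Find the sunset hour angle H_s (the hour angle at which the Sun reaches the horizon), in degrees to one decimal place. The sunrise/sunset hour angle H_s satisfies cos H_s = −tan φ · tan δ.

101.2°

−tan φ tan δ = −(0.6847)(0.2830) = -0.1938; H_s = arccos(-0.1938) = 101.17°.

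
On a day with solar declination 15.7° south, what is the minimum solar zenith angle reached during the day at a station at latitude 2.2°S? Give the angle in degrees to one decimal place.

At local solar noon the hour angle is zero, so the zenith angle is |φ − δ| = |-2.2° − (-15.7°)| = 13.5°.

13.5°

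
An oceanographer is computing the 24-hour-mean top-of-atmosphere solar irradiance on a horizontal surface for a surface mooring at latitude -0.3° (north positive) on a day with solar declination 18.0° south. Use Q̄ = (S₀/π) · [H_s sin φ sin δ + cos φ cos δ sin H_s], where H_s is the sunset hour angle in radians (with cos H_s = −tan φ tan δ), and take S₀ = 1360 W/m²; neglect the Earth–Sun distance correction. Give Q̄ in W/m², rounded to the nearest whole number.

413 W/m²

−tan φ tan δ = −(-0.0052)(-0.3249) = -0.0017; H_s = arccos(-0.0017) = 90.10°. In radians, H_s = 1.5725.
H_s sin φ sin δ = 1.5725 × -0.0052 × -0.3090 = 0.0025.
cos φ cos δ sin H_s = 1.0000 × 0.9511 × 1.0000 = 0.9511.
Q̄ = (1360/π) × (0.0025 + 0.9511) = 432.90 × 0.9536 = 412.81 W/m².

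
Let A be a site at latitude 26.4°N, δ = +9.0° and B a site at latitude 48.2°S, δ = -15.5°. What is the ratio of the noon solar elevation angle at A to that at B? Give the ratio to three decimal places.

A: 90° − |26.4 − (9.0)| = 72.60°.
B: 90° − |-48.2 − (-15.5)| = 57.30°.
Ratio A/B = 72.6000 / 57.3000 = 1.2670.

1.267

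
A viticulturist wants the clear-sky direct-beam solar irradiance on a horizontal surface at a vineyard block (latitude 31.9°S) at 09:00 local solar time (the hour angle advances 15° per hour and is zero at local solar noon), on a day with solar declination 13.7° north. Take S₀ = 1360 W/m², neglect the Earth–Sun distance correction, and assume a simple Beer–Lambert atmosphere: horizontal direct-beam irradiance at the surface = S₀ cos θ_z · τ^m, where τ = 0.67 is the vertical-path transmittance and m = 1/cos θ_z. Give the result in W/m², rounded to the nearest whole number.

260 W/m²

Hour angle H = 15° × (9 − 12) = -45.00°.
With φ = -31.9°, δ = 13.7°, H = -45.00°: sin φ sin δ = -0.1252, cos φ cos δ cos H = 0.5832, so cos θ_z = 0.4580.
Air mass m = 1/cos θ_z = 1/0.4580 = 2.183; τ^m = 0.67^2.183 = 0.4172.
Surface direct beam = 1360 × 0.4580 × 0.4172 = 259.87 W/m².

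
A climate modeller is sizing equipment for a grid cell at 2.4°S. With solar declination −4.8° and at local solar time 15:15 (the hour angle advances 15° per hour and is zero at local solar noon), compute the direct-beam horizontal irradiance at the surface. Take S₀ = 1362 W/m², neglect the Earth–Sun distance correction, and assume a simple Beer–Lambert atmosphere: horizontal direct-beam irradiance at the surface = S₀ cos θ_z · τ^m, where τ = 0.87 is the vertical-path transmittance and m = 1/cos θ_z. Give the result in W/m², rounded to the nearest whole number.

Hour angle H = 15° × (15.25 − 12) = 48.75°.
cos θ_z = sin(-2.4°) sin(-4.8°) + cos(-2.4°) cos(-4.8°) cos(48.75°) = 0.0035 + 0.6565 = 0.6600.
Air mass m = 1/cos θ_z = 1/0.6600 = 1.515; τ^m = 0.87^1.515 = 0.8098.
Surface direct beam = 1362 × 0.6600 × 0.8098 = 727.95 W/m².

728 W/m²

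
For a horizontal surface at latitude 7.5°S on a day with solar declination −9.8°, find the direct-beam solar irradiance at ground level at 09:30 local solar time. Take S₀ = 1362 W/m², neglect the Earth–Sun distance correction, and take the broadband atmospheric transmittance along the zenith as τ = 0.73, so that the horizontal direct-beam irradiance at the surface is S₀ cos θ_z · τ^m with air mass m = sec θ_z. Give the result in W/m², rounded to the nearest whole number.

732 W/m²

Hour angle H = 15° × (9.5 − 12) = -37.50°.
cos θ_z = sin φ sin δ + cos φ cos δ cos H = (-0.1305)(-0.1702) + (0.9914)(0.9854)(0.7934) = 0.7973.
Air mass m = 1/cos θ_z = 1/0.7973 = 1.254; τ^m = 0.73^1.254 = 0.6739.
Surface direct beam = 1362 × 0.7973 × 0.6739 = 731.80 W/m².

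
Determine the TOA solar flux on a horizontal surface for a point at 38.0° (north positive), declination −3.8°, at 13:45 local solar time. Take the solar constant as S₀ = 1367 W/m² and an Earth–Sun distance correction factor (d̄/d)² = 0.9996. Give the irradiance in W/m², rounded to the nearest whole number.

908 W/m²

Hour angle H = 15° × (13.75 − 12) = 26.25°.
cos θ_z = sin(38.0°) sin(-3.8°) + cos(38.0°) cos(-3.8°) cos(26.25°) = -0.0408 + 0.7052 = 0.6644.
Top-of-atmosphere irradiance = S₀ (d̄/d)² cos θ_z = 1367 × 0.9996 × 0.6644 = 907.87 W/m².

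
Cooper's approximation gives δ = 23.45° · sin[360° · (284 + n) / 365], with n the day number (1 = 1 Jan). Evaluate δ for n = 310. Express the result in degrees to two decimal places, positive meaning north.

-16.83°

360 × (284 + 310) / 365 = 585.863°; sin(585.863°) = -0.7177.
δ = 23.45 × -0.7177 = -16.830° ≈ -16.83°.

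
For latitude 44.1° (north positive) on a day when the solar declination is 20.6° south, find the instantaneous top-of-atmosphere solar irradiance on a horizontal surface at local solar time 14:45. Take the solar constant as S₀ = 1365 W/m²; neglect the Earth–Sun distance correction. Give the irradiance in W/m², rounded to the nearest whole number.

Hour angle H = 15° × (14.75 − 12) = 41.25°.
cos θ_z = sin φ sin δ + cos φ cos δ cos H = (0.6959)(-0.3518) + (0.7181)(0.9361)(0.7518) = 0.2606.
Top-of-atmosphere irradiance = S₀ cos θ_z = 1365 × 0.2606 = 355.72 W/m².

356 W/m²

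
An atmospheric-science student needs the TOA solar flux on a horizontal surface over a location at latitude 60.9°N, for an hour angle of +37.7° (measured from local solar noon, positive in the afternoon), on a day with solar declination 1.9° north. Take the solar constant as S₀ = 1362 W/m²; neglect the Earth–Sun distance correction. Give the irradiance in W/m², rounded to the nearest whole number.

cos θ_z = sin(60.9°) sin(1.9°) + cos(60.9°) cos(1.9°) cos(37.70°) = 0.0290 + 0.3846 = 0.4136.
Top-of-atmosphere irradiance = S₀ cos θ_z = 1362 × 0.4136 = 563.32 W/m².

563 W/m²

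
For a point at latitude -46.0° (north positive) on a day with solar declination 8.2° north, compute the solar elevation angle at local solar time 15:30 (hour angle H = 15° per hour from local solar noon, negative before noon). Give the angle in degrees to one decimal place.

18.4°

Hour angle H = 15° × (15.5 − 12) = 52.50°.
cos θ_z = sin(-46.0°) sin(8.2°) + cos(-46.0°) cos(8.2°) cos(52.50°) = -0.1026 + 0.4186 = 0.3160.
θ_z = arccos(0.3160) = 71.58°, so the elevation is 90° − 71.58° = 18.42°.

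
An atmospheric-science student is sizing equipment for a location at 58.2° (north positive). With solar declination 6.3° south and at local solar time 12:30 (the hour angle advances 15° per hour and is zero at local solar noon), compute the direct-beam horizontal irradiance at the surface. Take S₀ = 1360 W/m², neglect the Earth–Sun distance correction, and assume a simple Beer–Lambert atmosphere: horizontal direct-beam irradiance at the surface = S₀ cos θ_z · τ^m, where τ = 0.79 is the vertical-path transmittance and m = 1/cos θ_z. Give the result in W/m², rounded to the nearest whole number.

333 W/m²

Hour angle H = 15° × (12.5 − 12) = 7.50°.
With φ = 58.2°, δ = -6.3°, H = 7.50°: sin φ sin δ = -0.0933, cos φ cos δ cos H = 0.5193, so cos θ_z = 0.4260.
Air mass m = 1/cos θ_z = 1/0.4260 = 2.347; τ^m = 0.79^2.347 = 0.5751.
Surface direct beam = 1360 × 0.4260 × 0.5751 = 333.19 W/m².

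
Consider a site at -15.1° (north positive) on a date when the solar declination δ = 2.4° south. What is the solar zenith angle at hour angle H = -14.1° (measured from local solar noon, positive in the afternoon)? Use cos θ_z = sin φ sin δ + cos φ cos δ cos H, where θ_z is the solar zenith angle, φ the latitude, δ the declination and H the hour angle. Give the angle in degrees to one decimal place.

18.8°

cos θ_z = sin(-15.1°) sin(-2.4°) + cos(-15.1°) cos(-2.4°) cos(-14.10°) = 0.0109 + 0.9356 = 0.9465.
θ_z = arccos(0.9465) = 18.83°.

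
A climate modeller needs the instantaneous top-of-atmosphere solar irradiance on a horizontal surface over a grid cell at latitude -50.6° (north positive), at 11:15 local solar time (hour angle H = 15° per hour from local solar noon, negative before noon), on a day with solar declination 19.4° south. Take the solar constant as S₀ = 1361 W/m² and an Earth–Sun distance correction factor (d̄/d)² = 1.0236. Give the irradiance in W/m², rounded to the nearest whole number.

Hour angle H = 15° × (11.25 − 12) = -11.25°.
With φ = -50.6°, δ = -19.4°, H = -11.25°: sin φ sin δ = 0.2567, cos φ cos δ cos H = 0.5872, so cos θ_z = 0.8439.
Top-of-atmosphere irradiance = S₀ (d̄/d)² cos θ_z = 1361 × 1.0236 × 0.8439 = 1175.65 W/m².

1176 W/m²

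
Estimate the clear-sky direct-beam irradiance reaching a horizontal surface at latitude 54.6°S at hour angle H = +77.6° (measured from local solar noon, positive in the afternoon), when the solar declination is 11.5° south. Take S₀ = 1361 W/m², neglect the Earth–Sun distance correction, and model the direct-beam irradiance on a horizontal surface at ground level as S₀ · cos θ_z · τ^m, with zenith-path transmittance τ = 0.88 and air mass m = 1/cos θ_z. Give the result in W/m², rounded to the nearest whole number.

247 W/m²

cos θ_z = sin(-54.6°) sin(-11.5°) + cos(-54.6°) cos(-11.5°) cos(77.60°) = 0.1625 + 0.1219 = 0.2844.
Air mass m = 1/cos θ_z = 1/0.2844 = 3.516; τ^m = 0.88^3.516 = 0.6380.
Surface direct beam = 1361 × 0.2844 × 0.6380 = 246.95 W/m².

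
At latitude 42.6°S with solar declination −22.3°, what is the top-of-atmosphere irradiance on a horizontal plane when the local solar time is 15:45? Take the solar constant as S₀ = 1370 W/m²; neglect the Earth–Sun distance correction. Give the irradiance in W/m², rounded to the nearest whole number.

Hour angle H = 15° × (15.75 − 12) = 56.25°.
cos θ_z = sin φ sin δ + cos φ cos δ cos H = (-0.6769)(-0.3795) + (0.7361)(0.9252)(0.5556) = 0.6353.
Top-of-atmosphere irradiance = S₀ cos θ_z = 1370 × 0.6353 = 870.36 W/m².

870 W/m²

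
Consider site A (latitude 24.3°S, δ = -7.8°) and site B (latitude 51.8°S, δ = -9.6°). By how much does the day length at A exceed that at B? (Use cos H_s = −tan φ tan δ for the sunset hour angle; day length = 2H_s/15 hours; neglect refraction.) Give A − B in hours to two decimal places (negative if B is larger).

-1.18 h

A: H_s = arccos(−tan -24.3° · tan -7.8°) = 93.55°, so 2H_s/15 = 12.4733 h.
B: H_s = arccos(−tan -51.8° · tan -9.6°) = 102.41°, so 2H_s/15 = 13.6547 h.
A − B = 12.4733 − 13.6547 = -1.1814 h.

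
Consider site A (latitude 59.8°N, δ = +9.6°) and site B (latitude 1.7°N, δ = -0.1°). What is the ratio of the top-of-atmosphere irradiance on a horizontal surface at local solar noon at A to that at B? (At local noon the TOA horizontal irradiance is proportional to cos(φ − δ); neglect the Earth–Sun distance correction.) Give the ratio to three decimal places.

A: cos θ_z = cos(59.8° − (9.6°)) = 0.6401.
B: cos θ_z = cos(1.7° − (-0.1°)) = 0.9995.
Ratio A/B = 0.6401 / 0.9995 = 0.6404.

0.640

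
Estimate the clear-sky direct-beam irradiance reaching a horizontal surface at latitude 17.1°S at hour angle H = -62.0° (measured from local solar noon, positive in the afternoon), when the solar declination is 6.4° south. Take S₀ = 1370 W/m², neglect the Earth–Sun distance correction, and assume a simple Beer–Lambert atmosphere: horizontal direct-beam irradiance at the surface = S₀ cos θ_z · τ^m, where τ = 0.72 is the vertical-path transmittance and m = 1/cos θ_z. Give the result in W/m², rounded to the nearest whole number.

With φ = -17.1°, δ = -6.4°, H = -62.00°: sin φ sin δ = 0.0328, cos φ cos δ cos H = 0.4459, so cos θ_z = 0.4787.
Air mass m = 1/cos θ_z = 1/0.4787 = 2.089; τ^m = 0.72^2.089 = 0.5035.
Surface direct beam = 1370 × 0.4787 × 0.5035 = 330.20 W/m².

330 W/m²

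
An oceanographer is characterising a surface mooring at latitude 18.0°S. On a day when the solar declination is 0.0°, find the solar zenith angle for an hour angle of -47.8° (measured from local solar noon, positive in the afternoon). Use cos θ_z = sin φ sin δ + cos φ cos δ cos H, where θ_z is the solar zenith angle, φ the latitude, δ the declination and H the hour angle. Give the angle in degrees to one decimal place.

50.3°

cos θ_z = sin φ sin δ + cos φ cos δ cos H = (-0.3090)(0.0000) + (0.9511)(1.0000)(0.6717) = 0.6389.
θ_z = arccos(0.6389) = 50.29°.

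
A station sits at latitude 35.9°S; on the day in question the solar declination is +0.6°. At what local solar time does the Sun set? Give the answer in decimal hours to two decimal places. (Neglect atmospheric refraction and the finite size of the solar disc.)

17.97 h

The sunset hour angle satisfies cos H_s = −tan φ tan δ = 0.0076, giving H_s = 89.56°.
Sunset is at 12 + H_s/15 = 12 + 5.971 = 17.971 h local solar time.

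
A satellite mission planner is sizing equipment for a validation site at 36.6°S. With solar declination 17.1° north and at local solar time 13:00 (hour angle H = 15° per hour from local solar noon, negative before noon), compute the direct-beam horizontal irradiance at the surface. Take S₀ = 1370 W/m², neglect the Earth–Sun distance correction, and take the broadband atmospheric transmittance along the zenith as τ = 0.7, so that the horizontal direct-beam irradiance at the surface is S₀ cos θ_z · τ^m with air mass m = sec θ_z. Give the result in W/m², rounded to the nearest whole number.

413 W/m²

Hour angle H = 15° × (13 − 12) = 15.00°.
cos θ_z = sin(-36.6°) sin(17.1°) + cos(-36.6°) cos(17.1°) cos(15.00°) = -0.1753 + 0.7412 = 0.5659.
Air mass m = 1/cos θ_z = 1/0.5659 = 1.767; τ^m = 0.7^1.767 = 0.5325.
Surface direct beam = 1370 × 0.5659 × 0.5325 = 412.84 W/m².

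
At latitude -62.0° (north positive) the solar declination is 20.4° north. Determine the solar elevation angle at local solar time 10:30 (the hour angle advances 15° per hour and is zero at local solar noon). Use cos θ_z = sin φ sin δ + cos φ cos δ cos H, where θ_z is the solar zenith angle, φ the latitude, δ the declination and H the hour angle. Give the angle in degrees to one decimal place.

5.7°

Hour angle H = 15° × (10.5 − 12) = -22.50°.
With φ = -62.0°, δ = 20.4°, H = -22.50°: sin φ sin δ = -0.3078, cos φ cos δ cos H = 0.4065, so cos θ_z = 0.0987.
θ_z = arccos(0.0987) = 84.34°, so the elevation is 90° − 84.34° = 5.66°.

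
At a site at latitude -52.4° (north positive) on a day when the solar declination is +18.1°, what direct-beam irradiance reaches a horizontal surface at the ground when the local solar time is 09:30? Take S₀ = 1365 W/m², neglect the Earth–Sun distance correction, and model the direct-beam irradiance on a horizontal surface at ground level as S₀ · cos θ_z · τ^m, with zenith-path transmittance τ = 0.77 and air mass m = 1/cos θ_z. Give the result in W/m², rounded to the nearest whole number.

Hour angle H = 15° × (9.5 − 12) = -37.50°.
With φ = -52.4°, δ = 18.1°, H = -37.50°: sin φ sin δ = -0.2461, cos φ cos δ cos H = 0.4601, so cos θ_z = 0.2140.
Air mass m = 1/cos θ_z = 1/0.2140 = 4.673; τ^m = 0.77^4.673 = 0.2948.
Surface direct beam = 1365 × 0.2140 × 0.2948 = 86.11 W/m².

86 W/m²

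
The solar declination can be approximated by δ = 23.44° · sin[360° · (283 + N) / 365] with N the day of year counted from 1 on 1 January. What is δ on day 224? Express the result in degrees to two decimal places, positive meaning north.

+15.05°

360 × (283 + 224) / 365 = 500.055°; sin(500.055°) = 0.6421.
δ = 23.44 × 0.6421 = 15.051° ≈ +15.05°.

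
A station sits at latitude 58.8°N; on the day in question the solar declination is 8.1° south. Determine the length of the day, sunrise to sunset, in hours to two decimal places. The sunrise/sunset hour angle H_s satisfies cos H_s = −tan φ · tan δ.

10.19 hours

cos H_s = −tan(58.8°) · tan(-8.1°) = 0.2350, so H_s = arccos(0.2350) = 76.41°.
Day length = 2 H_s / 15° h⁻¹ = 152.82° / 15 = 10.188 h.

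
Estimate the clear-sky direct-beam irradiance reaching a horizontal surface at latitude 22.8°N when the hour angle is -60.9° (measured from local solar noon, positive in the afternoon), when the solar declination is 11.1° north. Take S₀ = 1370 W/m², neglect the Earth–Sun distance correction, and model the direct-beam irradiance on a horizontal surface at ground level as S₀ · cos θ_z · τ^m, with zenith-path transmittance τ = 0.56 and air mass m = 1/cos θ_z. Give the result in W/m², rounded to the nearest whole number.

With φ = 22.8°, δ = 11.1°, H = -60.90°: sin φ sin δ = 0.0746, cos φ cos δ cos H = 0.4399, so cos θ_z = 0.5145.
Air mass m = 1/cos θ_z = 1/0.5145 = 1.944; τ^m = 0.56^1.944 = 0.3239.
Surface direct beam = 1370 × 0.5145 × 0.3239 = 228.31 W/m².

228 W/m²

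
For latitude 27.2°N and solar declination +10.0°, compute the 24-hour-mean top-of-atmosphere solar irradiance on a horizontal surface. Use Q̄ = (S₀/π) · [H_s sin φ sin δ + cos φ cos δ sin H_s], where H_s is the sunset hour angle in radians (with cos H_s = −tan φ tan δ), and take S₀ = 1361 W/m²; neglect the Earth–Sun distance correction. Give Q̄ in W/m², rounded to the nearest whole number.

−tan φ tan δ = −(0.5139)(0.1763) = -0.0906; H_s = arccos(-0.0906) = 95.20°. In radians, H_s = 1.6616.
H_s sin φ sin δ = 1.6616 × 0.4571 × 0.1736 = 0.1319.
cos φ cos δ sin H_s = 0.8894 × 0.9848 × 0.9959 = 0.8723.
Q̄ = (1361/π) × (0.1319 + 0.8723) = 433.22 × 1.0042 = 435.04 W/m².

435 W/m²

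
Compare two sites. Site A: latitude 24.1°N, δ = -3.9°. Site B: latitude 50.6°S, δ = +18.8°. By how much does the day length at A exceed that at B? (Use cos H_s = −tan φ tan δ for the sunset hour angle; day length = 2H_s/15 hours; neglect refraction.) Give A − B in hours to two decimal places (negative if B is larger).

A: H_s = arccos(−tan 24.1° · tan -3.9°) = 88.25°, so 2H_s/15 = 11.7667 h.
B: H_s = arccos(−tan -50.6° · tan 18.8°) = 65.52°, so 2H_s/15 = 8.7360 h.
A − B = 11.7667 − 8.7360 = 3.0307 h.

+3.03 h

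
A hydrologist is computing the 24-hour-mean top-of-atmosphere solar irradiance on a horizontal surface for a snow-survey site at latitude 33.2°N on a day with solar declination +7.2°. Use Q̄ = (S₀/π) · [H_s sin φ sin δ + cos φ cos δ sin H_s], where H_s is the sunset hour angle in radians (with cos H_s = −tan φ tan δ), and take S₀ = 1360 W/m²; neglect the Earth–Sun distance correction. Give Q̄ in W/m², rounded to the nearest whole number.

cos H_s = −tan(33.2°) · tan(7.2°) = -0.0827, so H_s = arccos(-0.0827) = 94.74°. In radians, H_s = 1.6535.
H_s sin φ sin δ = 1.6535 × 0.5476 × 0.1253 = 0.1135.
cos φ cos δ sin H_s = 0.8368 × 0.9921 × 0.9966 = 0.8274.
Q̄ = (1360/π) × (0.1135 + 0.8274) = 432.90 × 0.9409 = 407.32 W/m².

407 W/m²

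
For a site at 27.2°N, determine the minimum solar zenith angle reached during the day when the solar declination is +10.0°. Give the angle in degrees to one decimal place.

17.2°

At local solar noon the hour angle is zero, so the zenith angle is |φ − δ| = |27.2° − (10.0°)| = 17.2°.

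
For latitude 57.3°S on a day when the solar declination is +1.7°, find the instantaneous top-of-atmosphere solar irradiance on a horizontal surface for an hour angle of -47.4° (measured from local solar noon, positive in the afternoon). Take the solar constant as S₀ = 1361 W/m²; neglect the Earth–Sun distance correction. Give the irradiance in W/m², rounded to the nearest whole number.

463 W/m²

cos θ_z = sin φ sin δ + cos φ cos δ cos H = (-0.8415)(0.0297) + (0.5402)(0.9996)(0.6769) = 0.3405.
Top-of-atmosphere irradiance = S₀ cos θ_z = 1361 × 0.3405 = 463.42 W/m².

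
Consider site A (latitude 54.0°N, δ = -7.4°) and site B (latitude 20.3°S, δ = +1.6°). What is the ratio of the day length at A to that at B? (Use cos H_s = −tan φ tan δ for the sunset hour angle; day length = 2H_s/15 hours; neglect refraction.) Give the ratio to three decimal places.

A: H_s = arccos(−tan 54.0° · tan -7.4°) = 79.70°, so 2H_s/15 = 10.6267 h.
B: H_s = arccos(−tan -20.3° · tan 1.6°) = 89.41°, so 2H_s/15 = 11.9213 h.
Ratio A/B = 10.6267 / 11.9213 = 0.8914.

0.891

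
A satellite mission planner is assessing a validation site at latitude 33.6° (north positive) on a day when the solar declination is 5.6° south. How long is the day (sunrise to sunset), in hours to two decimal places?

11.50 hours

−tan φ tan δ = −(0.6644)(-0.0981) = 0.0652; H_s = arccos(0.0652) = 86.26°.
Day length = 2 H_s / 15° h⁻¹ = 172.52° / 15 = 11.501 h.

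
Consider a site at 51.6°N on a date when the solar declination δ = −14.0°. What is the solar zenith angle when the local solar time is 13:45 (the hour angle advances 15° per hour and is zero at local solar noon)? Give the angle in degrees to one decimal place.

69.5°

Hour angle H = 15° × (13.75 − 12) = 26.25°.
cos θ_z = sin φ sin δ + cos φ cos δ cos H = (0.7837)(-0.2419) + (0.6211)(0.9703)(0.8969) = 0.3509.
θ_z = arccos(0.3509) = 69.46°.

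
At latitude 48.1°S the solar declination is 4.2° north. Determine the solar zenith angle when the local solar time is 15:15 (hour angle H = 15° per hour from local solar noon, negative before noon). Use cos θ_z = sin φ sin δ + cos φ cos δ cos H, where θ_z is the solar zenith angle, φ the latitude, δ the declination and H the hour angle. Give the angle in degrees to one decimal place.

67.4°

Hour angle H = 15° × (15.25 − 12) = 48.75°.
cos θ_z = sin(-48.1°) sin(4.2°) + cos(-48.1°) cos(4.2°) cos(48.75°) = -0.0545 + 0.4392 = 0.3847.
θ_z = arccos(0.3847) = 67.37°.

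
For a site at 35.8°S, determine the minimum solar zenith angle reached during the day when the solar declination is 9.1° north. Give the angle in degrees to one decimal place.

At local solar noon the hour angle is zero, so the zenith angle is |φ − δ| = |-35.8° − (9.1°)| = 44.9°.

44.9°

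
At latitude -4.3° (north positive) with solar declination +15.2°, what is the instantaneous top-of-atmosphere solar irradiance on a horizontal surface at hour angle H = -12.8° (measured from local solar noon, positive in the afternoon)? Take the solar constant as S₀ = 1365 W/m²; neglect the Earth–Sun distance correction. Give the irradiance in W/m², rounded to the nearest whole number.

1254 W/m²

cos θ_z = sin(-4.3°) sin(15.2°) + cos(-4.3°) cos(15.2°) cos(-12.80°) = -0.0197 + 0.9384 = 0.9187.
Top-of-atmosphere irradiance = S₀ cos θ_z = 1365 × 0.9187 = 1254.03 W/m².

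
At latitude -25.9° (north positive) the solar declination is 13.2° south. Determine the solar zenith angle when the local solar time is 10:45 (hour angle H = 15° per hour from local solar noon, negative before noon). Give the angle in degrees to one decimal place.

Hour angle H = 15° × (10.75 − 12) = -18.75°.
cos θ_z = sin(-25.9°) sin(-13.2°) + cos(-25.9°) cos(-13.2°) cos(-18.75°) = 0.0997 + 0.8293 = 0.9290.
θ_z = arccos(0.9290) = 21.72°.

21.7°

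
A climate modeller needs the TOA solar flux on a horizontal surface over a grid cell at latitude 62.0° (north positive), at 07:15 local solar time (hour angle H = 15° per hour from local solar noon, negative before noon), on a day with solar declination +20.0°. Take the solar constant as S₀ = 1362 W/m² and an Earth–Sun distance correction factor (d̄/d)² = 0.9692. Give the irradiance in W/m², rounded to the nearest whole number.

586 W/m²

Hour angle H = 15° × (7.25 − 12) = -71.25°.
With φ = 62.0°, δ = 20.0°, H = -71.25°: sin φ sin δ = 0.3020, cos φ cos δ cos H = 0.1418, so cos θ_z = 0.4438.
Top-of-atmosphere irradiance = S₀ (d̄/d)² cos θ_z = 1362 × 0.9692 × 0.4438 = 585.84 W/m².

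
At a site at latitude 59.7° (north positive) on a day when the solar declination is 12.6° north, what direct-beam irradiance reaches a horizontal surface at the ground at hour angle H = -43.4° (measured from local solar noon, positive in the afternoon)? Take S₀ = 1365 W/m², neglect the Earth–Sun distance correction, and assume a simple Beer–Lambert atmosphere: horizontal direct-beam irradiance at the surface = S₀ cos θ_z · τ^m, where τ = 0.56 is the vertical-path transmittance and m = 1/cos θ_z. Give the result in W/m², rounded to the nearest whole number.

258 W/m²

cos θ_z = sin(59.7°) sin(12.6°) + cos(59.7°) cos(12.6°) cos(-43.40°) = 0.1883 + 0.3577 = 0.5460.
Air mass m = 1/cos θ_z = 1/0.5460 = 1.832; τ^m = 0.56^1.832 = 0.3457.
Surface direct beam = 1365 × 0.5460 × 0.3457 = 257.65 W/m².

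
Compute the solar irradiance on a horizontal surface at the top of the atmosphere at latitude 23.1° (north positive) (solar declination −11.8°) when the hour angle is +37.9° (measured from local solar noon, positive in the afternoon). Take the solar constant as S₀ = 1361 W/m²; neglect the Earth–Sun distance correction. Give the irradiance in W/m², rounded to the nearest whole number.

cos θ_z = sin(23.1°) sin(-11.8°) + cos(23.1°) cos(-11.8°) cos(37.90°) = -0.0802 + 0.7105 = 0.6303.
Top-of-atmosphere irradiance = S₀ cos θ_z = 1361 × 0.6303 = 857.84 W/m².

858 W/m²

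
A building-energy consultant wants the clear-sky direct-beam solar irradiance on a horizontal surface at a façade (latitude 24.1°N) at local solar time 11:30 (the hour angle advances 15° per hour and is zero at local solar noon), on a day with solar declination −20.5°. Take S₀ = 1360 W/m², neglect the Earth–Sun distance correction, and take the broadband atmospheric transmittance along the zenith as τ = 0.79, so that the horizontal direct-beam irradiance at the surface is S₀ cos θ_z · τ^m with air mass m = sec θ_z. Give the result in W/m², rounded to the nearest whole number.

686 W/m²

Hour angle H = 15° × (11.5 − 12) = -7.50°.
cos θ_z = sin(24.1°) sin(-20.5°) + cos(24.1°) cos(-20.5°) cos(-7.50°) = -0.1430 + 0.8477 = 0.7047.
Air mass m = 1/cos θ_z = 1/0.7047 = 1.419; τ^m = 0.79^1.419 = 0.7157.
Surface direct beam = 1360 × 0.7047 × 0.7157 = 685.92 W/m².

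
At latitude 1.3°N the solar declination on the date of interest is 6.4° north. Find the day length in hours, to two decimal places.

12.02 hours

The sunset hour angle satisfies cos H_s = −tan φ tan δ = -0.0025, giving H_s = 90.14°.
Day length = 2 H_s / 15° h⁻¹ = 180.28° / 15 = 12.019 h.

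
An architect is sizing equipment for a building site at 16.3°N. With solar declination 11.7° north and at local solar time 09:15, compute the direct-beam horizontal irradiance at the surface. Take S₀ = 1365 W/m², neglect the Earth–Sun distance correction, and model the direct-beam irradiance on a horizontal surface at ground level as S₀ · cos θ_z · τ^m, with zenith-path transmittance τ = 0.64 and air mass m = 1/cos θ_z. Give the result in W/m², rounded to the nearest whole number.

Hour angle H = 15° × (9.25 − 12) = -41.25°.
With φ = 16.3°, δ = 11.7°, H = -41.25°: sin φ sin δ = 0.0569, cos φ cos δ cos H = 0.7066, so cos θ_z = 0.7635.
Air mass m = 1/cos θ_z = 1/0.7635 = 1.310; τ^m = 0.64^1.310 = 0.5573.
Surface direct beam = 1365 × 0.7635 × 0.5573 = 580.81 W/m².

581 W/m²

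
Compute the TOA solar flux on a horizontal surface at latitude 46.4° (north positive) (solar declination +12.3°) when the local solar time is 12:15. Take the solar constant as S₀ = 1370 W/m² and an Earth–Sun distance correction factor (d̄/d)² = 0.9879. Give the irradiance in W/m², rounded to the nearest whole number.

Hour angle H = 15° × (12.25 − 12) = 3.75°.
With φ = 46.4°, δ = 12.3°, H = 3.75°: sin φ sin δ = 0.1543, cos φ cos δ cos H = 0.6723, so cos θ_z = 0.8266.
Top-of-atmosphere irradiance = S₀ (d̄/d)² cos θ_z = 1370 × 0.9879 × 0.8266 = 1118.74 W/m².

1119 W/m²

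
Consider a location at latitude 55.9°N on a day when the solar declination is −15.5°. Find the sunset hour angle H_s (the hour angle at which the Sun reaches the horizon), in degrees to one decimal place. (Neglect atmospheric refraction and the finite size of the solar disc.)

65.8°

The sunset hour angle satisfies cos H_s = −tan φ tan δ = 0.4096, giving H_s = 65.82°.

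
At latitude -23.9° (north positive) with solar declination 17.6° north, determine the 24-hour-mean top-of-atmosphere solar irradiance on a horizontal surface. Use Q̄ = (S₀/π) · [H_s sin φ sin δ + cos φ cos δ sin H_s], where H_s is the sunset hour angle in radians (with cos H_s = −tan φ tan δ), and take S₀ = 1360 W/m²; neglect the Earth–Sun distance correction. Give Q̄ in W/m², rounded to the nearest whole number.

−tan φ tan δ = −(-0.4431)(0.3172) = 0.1406; H_s = arccos(0.1406) = 81.92°. In radians, H_s = 1.4298.
H_s sin φ sin δ = 1.4298 × -0.4051 × 0.3024 = -0.1752.
cos φ cos δ sin H_s = 0.9143 × 0.9532 × 0.9901 = 0.8629.
Q̄ = (1360/π) × (-0.1752 + 0.8629) = 432.90 × 0.6877 = 297.71 W/m².

298 W/m²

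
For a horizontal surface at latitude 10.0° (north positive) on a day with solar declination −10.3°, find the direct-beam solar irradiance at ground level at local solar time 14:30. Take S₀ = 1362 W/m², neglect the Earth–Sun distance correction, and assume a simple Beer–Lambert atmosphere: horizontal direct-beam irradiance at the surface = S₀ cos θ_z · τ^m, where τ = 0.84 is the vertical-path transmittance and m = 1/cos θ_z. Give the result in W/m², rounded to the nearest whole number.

793 W/m²

Hour angle H = 15° × (14.5 − 12) = 37.50°.
cos θ_z = sin(10.0°) sin(-10.3°) + cos(10.0°) cos(-10.3°) cos(37.50°) = -0.0310 + 0.7687 = 0.7377.
Air mass m = 1/cos θ_z = 1/0.7377 = 1.356; τ^m = 0.84^1.356 = 0.7894.
Surface direct beam = 1362 × 0.7377 × 0.7894 = 793.15 W/m².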